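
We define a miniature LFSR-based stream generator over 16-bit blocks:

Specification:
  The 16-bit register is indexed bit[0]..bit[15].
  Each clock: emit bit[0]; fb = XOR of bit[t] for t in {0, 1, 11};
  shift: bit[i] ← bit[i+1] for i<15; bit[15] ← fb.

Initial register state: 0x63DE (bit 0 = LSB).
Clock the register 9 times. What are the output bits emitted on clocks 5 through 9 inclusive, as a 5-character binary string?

reg_0 = 0x63DE
clock 1: out=0, reg = 0xB1EF
clock 2: out=1, reg = 0x58F7
clock 3: out=1, reg = 0xAC7B
clock 4: out=1, reg = 0xD63D
clock 5: out=1, reg = 0xEB1E
clock 6: out=0, reg = 0x758F
clock 7: out=1, reg = 0x3AC7
clock 8: out=1, reg = 0x9D63
clock 9: out=1, reg = 0xCEB1

10111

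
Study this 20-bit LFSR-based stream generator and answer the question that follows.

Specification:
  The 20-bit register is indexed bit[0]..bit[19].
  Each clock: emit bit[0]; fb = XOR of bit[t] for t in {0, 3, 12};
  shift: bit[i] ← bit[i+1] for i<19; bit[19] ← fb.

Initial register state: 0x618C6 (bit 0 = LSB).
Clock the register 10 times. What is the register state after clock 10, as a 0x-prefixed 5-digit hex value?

reg_0 = 0x618C6
clock 1: out=0, reg = 0xB0C63
clock 2: out=1, reg = 0xD8631
clock 3: out=1, reg = 0xEC318
clock 4: out=0, reg = 0xF618C
clock 5: out=0, reg = 0xFB0C6
clock 6: out=0, reg = 0xFD863
clock 7: out=1, reg = 0x7EC31
clock 8: out=1, reg = 0xBF618
clock 9: out=0, reg = 0x5FB0C
clock 10: out=0, reg = 0x2FD86

0x2FD86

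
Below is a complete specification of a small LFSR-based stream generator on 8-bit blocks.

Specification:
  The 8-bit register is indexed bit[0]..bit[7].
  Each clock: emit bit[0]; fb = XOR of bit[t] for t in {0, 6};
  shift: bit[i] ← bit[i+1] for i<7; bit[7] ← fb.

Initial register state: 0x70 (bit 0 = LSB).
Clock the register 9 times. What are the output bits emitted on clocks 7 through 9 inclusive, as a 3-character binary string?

101

reg_0 = 0x70
clock 1: out=0, reg = 0xB8
clock 2: out=0, reg = 0x5C
clock 3: out=0, reg = 0xAE
clock 4: out=0, reg = 0x57
clock 5: out=1, reg = 0x2B
clock 6: out=1, reg = 0x95
clock 7: out=1, reg = 0xCA
clock 8: out=0, reg = 0xE5
clock 9: out=1, reg = 0x72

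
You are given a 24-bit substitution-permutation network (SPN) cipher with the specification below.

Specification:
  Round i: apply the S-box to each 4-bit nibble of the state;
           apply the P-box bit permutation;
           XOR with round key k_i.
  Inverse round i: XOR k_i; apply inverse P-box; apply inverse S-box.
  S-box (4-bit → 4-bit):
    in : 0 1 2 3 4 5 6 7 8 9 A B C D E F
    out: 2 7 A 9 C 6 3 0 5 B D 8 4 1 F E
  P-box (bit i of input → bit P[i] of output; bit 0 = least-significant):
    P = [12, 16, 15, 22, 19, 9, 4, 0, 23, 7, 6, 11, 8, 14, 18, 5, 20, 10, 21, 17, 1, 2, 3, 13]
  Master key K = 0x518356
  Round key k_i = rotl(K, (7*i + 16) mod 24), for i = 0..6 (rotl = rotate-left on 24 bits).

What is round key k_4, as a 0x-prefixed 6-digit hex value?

0x651835

K = 0x518356
k_0 = rotl(K, (7*0+16) mod 24) = rotl(K, 16) = 0x565183
k_1 = rotl(K, (7*1+16) mod 24) = rotl(K, 23) = 0x28C1AB
k_2 = rotl(K, (7*2+16) mod 24) = rotl(K, 6) = 0x60D594
k_3 = rotl(K, (7*3+16) mod 24) = rotl(K, 13) = 0x6ACA30
k_4 = rotl(K, (7*4+16) mod 24) = rotl(K, 20) = 0x651835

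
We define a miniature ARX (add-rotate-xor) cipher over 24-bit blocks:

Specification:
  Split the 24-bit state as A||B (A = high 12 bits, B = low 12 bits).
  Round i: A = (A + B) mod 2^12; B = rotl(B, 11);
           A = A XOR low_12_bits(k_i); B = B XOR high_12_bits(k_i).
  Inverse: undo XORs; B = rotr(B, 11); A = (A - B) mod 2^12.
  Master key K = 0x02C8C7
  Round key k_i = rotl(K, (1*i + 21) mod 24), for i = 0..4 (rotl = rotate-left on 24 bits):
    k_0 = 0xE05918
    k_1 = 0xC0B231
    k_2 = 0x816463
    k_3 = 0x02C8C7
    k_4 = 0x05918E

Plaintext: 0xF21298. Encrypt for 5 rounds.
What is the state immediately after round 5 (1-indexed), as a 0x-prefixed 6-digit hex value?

0x1B743F

s_0 = plaintext = 0xF21298
s_1 = Round(s_0, k_0) = 0x8A1F49
s_2 = Round(s_1, k_1) = 0x5DB3AF
s_3 = Round(s_2, k_2) = 0xDE91C1
s_4 = Round(s_3, k_3) = 0x76D8CC
s_5 = Round(s_4, k_4) = 0x1B743F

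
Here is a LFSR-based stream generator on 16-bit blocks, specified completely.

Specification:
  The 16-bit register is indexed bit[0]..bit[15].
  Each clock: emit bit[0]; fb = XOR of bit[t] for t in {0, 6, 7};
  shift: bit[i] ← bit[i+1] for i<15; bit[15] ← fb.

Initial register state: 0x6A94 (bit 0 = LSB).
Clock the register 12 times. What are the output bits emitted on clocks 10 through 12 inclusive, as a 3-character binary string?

101

reg_0 = 0x6A94
clock 1: out=0, reg = 0xB54A
clock 2: out=0, reg = 0xDAA5
clock 3: out=1, reg = 0x6D52
clock 4: out=0, reg = 0xB6A9
clock 5: out=1, reg = 0x5B54
clock 6: out=0, reg = 0xADAA
clock 7: out=0, reg = 0xD6D5
clock 8: out=1, reg = 0xEB6A
clock 9: out=0, reg = 0xF5B5
clock 10: out=1, reg = 0x7ADA
clock 11: out=0, reg = 0x3D6D
clock 12: out=1, reg = 0x1EB6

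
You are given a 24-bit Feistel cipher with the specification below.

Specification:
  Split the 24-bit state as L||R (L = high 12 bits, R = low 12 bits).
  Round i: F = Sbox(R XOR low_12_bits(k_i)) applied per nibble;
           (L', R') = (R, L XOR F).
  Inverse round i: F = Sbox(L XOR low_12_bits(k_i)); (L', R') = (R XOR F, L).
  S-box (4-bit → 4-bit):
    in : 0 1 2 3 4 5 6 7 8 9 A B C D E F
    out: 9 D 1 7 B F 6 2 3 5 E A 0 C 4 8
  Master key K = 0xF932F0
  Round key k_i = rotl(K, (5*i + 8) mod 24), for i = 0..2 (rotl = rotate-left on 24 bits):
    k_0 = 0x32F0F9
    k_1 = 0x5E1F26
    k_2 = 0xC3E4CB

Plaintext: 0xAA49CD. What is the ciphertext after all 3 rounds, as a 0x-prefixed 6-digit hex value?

s_0 = plaintext = 0xAA49CD
s_1 = Round(s_0, k_0) = 0x9CDFDF
s_2 = Round(s_1, k_1) = 0xFDF048
s_3 = Round(s_2, k_2) = 0x0484E8

0x0484E8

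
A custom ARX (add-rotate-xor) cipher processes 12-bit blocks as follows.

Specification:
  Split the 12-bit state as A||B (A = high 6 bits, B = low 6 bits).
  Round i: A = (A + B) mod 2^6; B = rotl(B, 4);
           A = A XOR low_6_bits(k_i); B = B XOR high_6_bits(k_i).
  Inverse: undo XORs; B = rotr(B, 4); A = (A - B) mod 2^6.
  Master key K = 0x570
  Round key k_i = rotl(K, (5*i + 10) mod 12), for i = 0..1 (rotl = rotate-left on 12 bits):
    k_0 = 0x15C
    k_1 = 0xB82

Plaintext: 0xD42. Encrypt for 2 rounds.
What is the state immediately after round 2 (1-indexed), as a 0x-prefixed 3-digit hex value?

s_0 = plaintext = 0xD42
s_1 = Round(s_0, k_0) = 0xAE5
s_2 = Round(s_1, k_1) = 0x4B7

0x4B7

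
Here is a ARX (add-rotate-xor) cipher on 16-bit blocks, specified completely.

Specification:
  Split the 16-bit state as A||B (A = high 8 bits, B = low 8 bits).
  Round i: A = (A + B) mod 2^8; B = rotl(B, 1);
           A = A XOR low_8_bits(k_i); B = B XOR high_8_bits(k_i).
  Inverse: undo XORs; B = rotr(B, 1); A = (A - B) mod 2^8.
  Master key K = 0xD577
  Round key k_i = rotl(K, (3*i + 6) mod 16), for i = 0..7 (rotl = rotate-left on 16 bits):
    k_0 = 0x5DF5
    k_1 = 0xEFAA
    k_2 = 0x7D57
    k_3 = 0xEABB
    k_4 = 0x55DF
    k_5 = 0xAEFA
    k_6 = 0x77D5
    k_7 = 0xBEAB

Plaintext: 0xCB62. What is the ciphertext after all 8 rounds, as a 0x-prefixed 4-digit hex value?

0x0176

s_0 = plaintext = 0xCB62
s_1 = Round(s_0, k_0) = 0xD899
s_2 = Round(s_1, k_1) = 0xDBDC
s_3 = Round(s_2, k_2) = 0xE0C4
s_4 = Round(s_3, k_3) = 0x1F63
s_5 = Round(s_4, k_4) = 0x5D93
s_6 = Round(s_5, k_5) = 0x0A89
s_7 = Round(s_6, k_6) = 0x4664
s_8 = Round(s_7, k_7) = 0x0176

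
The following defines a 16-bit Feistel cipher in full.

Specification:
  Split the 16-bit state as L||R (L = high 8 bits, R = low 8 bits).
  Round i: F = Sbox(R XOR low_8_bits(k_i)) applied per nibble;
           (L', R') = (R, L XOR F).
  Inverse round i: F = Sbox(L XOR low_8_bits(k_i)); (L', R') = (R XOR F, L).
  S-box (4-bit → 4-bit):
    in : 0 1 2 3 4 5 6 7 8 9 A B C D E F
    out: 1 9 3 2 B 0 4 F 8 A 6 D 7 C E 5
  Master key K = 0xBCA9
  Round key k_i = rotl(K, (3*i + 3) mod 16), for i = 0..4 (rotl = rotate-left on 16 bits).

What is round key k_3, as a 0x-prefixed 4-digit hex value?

K = 0xBCA9
k_0 = rotl(K, (3*0+3) mod 16) = rotl(K, 3) = 0xE54D
k_1 = rotl(K, (3*1+3) mod 16) = rotl(K, 6) = 0x2A6F
k_2 = rotl(K, (3*2+3) mod 16) = rotl(K, 9) = 0x5379
k_3 = rotl(K, (3*3+3) mod 16) = rotl(K, 12) = 0x9BCA

0x9BCA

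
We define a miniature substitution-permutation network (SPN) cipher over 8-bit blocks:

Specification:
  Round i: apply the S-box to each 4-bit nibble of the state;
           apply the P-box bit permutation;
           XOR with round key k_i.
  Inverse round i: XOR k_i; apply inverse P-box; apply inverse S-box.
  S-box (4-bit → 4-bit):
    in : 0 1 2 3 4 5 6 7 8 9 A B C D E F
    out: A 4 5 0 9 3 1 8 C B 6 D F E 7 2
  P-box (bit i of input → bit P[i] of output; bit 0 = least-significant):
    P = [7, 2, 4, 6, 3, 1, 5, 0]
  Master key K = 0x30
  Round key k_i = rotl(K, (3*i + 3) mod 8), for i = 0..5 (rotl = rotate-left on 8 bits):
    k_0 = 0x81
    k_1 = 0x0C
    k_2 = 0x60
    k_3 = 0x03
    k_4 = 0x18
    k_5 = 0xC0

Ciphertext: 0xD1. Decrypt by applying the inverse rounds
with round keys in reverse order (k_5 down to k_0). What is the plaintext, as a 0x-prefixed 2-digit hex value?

s_0 = ciphertext = 0xD1
s_1 = InvRound(s_0, k_5) = 0x71
s_2 = InvRound(s_1, k_4) = 0xB7
s_3 = InvRound(s_2, k_3) = 0x1E
s_4 = InvRound(s_3, k_2) = 0xED
s_5 = InvRound(s_4, k_1) = 0x84
s_6 = InvRound(s_5, k_0) = 0x7F

0x7F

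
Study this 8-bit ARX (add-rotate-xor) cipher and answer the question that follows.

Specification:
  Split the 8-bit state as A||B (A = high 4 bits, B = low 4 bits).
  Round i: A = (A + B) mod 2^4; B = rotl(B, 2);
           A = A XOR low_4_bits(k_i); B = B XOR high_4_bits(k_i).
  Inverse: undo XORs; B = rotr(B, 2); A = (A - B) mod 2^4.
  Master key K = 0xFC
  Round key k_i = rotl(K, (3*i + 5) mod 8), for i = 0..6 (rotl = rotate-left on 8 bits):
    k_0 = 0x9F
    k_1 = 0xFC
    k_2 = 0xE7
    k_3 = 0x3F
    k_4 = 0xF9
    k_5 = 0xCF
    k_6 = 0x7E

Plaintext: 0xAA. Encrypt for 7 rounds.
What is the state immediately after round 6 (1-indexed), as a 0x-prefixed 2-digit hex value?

s_0 = plaintext = 0xAA
s_1 = Round(s_0, k_0) = 0xB3
s_2 = Round(s_1, k_1) = 0x23
s_3 = Round(s_2, k_2) = 0x22
s_4 = Round(s_3, k_3) = 0xBB
s_5 = Round(s_4, k_4) = 0xF1
s_6 = Round(s_5, k_5) = 0xF8
s_7 = Round(s_6, k_6) = 0x95

0xF8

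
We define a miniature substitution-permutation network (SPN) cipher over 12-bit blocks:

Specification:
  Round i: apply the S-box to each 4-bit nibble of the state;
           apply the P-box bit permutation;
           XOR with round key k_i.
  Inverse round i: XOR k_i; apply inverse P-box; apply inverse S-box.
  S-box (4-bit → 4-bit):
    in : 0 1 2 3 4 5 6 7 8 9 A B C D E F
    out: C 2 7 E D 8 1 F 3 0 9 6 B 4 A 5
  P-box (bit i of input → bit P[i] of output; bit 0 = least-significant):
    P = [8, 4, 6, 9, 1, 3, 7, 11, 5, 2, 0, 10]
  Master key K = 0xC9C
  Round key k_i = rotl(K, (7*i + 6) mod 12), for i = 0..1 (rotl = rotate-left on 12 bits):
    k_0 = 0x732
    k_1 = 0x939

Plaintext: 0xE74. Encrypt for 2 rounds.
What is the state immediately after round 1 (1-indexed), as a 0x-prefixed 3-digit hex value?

0x8FC

s_0 = plaintext = 0xE74
s_1 = Round(s_0, k_0) = 0x8FC
s_2 = Round(s_1, k_1) = 0xA8F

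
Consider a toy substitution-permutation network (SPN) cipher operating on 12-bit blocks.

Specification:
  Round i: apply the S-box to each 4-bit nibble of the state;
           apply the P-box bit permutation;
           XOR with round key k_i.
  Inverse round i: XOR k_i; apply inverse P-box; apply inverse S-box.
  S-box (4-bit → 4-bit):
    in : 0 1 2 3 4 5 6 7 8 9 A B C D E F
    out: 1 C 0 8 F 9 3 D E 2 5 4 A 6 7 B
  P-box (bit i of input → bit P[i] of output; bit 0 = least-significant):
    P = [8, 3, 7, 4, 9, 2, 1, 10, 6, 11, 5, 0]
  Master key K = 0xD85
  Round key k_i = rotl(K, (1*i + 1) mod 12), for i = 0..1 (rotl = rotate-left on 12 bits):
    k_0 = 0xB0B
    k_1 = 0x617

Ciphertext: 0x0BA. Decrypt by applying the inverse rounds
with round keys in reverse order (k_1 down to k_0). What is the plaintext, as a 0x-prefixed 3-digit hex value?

s_0 = ciphertext = 0x0BA
s_1 = InvRound(s_0, k_1) = 0x1FD
s_2 = InvRound(s_1, k_0) = 0xEE1

0xEE1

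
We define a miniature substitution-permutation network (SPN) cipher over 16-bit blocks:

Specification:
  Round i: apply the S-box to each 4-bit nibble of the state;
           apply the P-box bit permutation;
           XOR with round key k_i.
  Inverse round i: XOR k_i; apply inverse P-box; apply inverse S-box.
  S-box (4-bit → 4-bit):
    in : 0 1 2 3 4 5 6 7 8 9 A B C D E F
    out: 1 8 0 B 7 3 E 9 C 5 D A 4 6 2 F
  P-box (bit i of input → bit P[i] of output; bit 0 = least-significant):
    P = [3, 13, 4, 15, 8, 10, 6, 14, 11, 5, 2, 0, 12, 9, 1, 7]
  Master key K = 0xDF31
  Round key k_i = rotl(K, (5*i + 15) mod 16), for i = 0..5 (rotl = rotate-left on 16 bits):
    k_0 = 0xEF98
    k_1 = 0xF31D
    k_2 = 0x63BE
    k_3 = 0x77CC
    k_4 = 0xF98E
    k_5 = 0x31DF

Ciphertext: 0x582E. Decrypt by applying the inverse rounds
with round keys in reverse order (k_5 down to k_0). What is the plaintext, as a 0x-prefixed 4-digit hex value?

s_0 = ciphertext = 0x582E
s_1 = InvRound(s_0, k_5) = 0x13AD
s_2 = InvRound(s_1, k_4) = 0xD31B
s_3 = InvRound(s_2, k_3) = 0x88D6
s_4 = InvRound(s_3, k_2) = 0xE5A3
s_5 = InvRound(s_4, k_1) = 0xFDE9
s_6 = InvRound(s_5, k_0) = 0x5BCC

0x5BCC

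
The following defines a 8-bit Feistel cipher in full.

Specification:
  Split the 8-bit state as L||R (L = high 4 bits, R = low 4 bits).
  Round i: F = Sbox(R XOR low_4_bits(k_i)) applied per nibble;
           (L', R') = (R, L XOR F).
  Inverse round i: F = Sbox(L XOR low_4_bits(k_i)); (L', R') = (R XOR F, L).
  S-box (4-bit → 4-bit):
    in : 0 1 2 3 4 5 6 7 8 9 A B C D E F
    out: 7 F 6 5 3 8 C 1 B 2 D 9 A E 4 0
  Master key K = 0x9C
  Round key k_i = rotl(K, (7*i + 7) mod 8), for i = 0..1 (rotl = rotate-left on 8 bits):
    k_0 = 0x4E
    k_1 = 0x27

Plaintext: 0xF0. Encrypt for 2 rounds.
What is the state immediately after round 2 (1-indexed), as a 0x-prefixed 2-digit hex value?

s_0 = plaintext = 0xF0
s_1 = Round(s_0, k_0) = 0x0B
s_2 = Round(s_1, k_1) = 0xBA

0xBA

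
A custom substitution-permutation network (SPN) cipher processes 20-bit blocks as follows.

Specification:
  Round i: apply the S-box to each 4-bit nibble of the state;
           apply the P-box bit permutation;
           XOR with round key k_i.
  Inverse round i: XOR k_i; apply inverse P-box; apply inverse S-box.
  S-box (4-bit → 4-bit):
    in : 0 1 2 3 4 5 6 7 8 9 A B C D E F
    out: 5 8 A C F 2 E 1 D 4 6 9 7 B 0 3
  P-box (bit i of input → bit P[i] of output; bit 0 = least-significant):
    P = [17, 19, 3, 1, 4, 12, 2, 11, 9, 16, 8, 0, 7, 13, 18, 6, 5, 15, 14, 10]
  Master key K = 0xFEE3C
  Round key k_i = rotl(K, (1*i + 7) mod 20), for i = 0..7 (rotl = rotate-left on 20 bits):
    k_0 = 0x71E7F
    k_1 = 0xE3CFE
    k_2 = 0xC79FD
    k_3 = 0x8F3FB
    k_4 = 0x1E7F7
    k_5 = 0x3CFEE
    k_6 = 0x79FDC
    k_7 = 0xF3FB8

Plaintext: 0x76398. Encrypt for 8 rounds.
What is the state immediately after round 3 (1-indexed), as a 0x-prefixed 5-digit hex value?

s_0 = plaintext = 0x76398
s_1 = Round(s_0, k_0) = 0x13F10
s_2 = Round(s_1, k_1) = 0x932B6
s_3 = Round(s_2, k_2) = 0x131A6
s_4 = Round(s_3, k_3) = 0x4E7B4
s_5 = Round(s_4, k_4) = 0xB29CD
s_6 = Round(s_5, k_5) = 0x9FA98
s_7 = Round(s_6, k_6) = 0x4FE52
s_8 = Round(s_7, k_7) = 0x7CB1A

0x131A6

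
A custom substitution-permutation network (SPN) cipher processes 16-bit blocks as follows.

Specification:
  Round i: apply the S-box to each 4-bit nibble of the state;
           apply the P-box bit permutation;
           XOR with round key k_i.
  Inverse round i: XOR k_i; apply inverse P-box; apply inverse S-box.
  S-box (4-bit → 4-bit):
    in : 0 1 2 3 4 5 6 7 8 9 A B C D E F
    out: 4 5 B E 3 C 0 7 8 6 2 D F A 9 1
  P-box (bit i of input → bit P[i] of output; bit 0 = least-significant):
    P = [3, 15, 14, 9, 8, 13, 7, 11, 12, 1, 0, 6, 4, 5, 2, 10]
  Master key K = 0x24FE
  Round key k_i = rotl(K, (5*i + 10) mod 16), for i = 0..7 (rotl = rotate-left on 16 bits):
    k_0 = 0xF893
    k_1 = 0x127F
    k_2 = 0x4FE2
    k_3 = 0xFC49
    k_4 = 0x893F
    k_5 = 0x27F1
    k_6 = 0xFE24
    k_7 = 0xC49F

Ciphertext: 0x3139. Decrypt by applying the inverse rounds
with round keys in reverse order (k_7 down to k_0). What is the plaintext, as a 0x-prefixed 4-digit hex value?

0x50B1

s_0 = ciphertext = 0x3139
s_1 = InvRound(s_0, k_7) = 0x3479
s_2 = InvRound(s_1, k_6) = 0x158C
s_3 = InvRound(s_2, k_5) = 0x7BAE
s_4 = InvRound(s_3, k_4) = 0xF193
s_5 = InvRound(s_4, k_3) = 0xEDBF
s_6 = InvRound(s_5, k_2) = 0x15A2
s_7 = InvRound(s_6, k_1) = 0xB51E
s_8 = InvRound(s_7, k_0) = 0x50B1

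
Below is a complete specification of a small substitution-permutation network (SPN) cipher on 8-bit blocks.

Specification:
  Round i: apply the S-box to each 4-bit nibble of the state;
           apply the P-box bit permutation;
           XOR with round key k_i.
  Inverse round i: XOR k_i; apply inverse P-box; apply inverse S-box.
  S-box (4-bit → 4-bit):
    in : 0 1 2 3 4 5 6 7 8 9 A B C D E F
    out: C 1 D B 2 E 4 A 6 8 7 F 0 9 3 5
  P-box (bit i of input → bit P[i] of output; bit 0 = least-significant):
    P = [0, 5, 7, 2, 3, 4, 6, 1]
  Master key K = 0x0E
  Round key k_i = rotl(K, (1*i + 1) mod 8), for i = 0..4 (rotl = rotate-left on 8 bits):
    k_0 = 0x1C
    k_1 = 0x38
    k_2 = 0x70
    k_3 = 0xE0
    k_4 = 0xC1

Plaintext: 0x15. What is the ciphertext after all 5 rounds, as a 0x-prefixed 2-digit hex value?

0x33

s_0 = plaintext = 0x15
s_1 = Round(s_0, k_0) = 0xB0
s_2 = Round(s_1, k_1) = 0xE6
s_3 = Round(s_2, k_2) = 0xE8
s_4 = Round(s_3, k_3) = 0x58
s_5 = Round(s_4, k_4) = 0x33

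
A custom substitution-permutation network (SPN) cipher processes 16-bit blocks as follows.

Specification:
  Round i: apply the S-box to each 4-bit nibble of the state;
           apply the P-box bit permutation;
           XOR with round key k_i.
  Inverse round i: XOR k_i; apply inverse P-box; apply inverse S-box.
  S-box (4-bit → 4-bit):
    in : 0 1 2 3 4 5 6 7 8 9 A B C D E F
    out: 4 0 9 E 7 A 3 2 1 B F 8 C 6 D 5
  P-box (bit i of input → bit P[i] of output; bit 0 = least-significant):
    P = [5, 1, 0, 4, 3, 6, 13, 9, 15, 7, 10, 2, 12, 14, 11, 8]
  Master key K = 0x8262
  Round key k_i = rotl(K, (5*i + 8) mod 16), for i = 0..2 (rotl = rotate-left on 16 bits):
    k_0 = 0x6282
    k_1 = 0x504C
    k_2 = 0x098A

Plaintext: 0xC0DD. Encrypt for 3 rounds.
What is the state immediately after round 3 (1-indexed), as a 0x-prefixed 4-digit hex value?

0xF4D7

s_0 = plaintext = 0xC0DD
s_1 = Round(s_0, k_0) = 0x4FC1
s_2 = Round(s_1, k_1) = 0xAE4C
s_3 = Round(s_2, k_2) = 0xF4D7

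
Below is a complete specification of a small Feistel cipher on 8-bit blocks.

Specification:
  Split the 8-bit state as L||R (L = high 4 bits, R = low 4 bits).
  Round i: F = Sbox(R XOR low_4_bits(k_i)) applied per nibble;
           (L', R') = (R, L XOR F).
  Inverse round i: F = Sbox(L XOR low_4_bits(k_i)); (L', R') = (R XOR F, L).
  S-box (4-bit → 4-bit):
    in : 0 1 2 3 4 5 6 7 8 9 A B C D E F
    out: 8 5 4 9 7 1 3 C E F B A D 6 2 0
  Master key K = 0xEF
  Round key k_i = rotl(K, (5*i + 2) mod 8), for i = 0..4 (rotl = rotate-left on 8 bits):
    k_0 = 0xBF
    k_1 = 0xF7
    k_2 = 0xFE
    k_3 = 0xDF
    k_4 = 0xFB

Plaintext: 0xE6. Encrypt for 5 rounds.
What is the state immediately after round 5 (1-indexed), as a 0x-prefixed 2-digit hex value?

s_0 = plaintext = 0xE6
s_1 = Round(s_0, k_0) = 0x61
s_2 = Round(s_1, k_1) = 0x15
s_3 = Round(s_2, k_2) = 0x5B
s_4 = Round(s_3, k_3) = 0xB2
s_5 = Round(s_4, k_4) = 0x24

0x24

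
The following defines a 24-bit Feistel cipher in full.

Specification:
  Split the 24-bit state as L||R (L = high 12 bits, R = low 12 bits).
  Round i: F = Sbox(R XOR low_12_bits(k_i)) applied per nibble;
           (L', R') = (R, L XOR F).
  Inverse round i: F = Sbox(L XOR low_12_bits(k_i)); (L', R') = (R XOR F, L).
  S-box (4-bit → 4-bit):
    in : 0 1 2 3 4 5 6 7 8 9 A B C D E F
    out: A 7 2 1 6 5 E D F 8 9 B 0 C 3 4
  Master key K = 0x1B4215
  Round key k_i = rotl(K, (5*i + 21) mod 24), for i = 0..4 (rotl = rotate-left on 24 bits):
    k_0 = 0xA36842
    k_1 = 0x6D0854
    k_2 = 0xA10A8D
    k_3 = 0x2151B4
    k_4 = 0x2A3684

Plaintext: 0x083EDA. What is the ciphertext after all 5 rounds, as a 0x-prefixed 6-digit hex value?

0xEF8873

s_0 = plaintext = 0x083EDA
s_1 = Round(s_0, k_0) = 0xEDAE0C
s_2 = Round(s_1, k_1) = 0xE0C085
s_3 = Round(s_2, k_2) = 0x0857A3
s_4 = Round(s_3, k_3) = 0x7A3EF8
s_5 = Round(s_4, k_4) = 0xEF8873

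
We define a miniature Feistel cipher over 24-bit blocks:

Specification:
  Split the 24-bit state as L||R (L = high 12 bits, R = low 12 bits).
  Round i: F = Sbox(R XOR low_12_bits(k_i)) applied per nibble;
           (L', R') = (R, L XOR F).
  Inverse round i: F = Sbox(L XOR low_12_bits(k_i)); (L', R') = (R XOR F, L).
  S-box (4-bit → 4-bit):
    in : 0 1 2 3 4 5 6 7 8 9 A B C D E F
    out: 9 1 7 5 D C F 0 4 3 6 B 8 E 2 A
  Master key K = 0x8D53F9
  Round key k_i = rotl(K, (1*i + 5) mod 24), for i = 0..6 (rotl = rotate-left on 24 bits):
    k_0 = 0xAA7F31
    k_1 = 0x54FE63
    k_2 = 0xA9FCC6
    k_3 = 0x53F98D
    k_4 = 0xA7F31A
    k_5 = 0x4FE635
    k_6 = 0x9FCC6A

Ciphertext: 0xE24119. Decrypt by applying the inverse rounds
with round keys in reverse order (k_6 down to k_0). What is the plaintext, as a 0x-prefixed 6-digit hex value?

s_0 = ciphertext = 0xE24119
s_1 = InvRound(s_0, k_6) = 0x6CBE24
s_2 = InvRound(s_1, k_5) = 0x7866CB
s_3 = InvRound(s_2, k_4) = 0xBF3786
s_4 = InvRound(s_3, k_3) = 0x084BF3
s_5 = InvRound(s_4, k_2) = 0x324084
s_6 = InvRound(s_5, k_1) = 0xE54324
s_7 = InvRound(s_6, k_0) = 0x2D8E54

0x2D8E54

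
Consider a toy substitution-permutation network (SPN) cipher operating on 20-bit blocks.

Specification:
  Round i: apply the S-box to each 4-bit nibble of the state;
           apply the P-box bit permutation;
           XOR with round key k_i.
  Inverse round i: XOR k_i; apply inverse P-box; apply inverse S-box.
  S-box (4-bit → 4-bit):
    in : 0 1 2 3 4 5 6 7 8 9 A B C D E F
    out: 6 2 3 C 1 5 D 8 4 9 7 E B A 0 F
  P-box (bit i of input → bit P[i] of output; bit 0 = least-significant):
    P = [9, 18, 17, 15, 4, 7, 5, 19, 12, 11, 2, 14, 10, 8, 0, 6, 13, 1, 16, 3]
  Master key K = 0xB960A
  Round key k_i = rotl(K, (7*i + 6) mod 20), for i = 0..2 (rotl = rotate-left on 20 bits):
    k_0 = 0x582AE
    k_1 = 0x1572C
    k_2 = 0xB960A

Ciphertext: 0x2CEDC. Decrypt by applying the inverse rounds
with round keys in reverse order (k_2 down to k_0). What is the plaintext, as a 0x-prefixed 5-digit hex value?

s_0 = ciphertext = 0x2CEDC
s_1 = InvRound(s_0, k_2) = 0x07FCE
s_2 = InvRound(s_1, k_1) = 0xA710E
s_3 = InvRound(s_2, k_0) = 0x519BF

0x519BF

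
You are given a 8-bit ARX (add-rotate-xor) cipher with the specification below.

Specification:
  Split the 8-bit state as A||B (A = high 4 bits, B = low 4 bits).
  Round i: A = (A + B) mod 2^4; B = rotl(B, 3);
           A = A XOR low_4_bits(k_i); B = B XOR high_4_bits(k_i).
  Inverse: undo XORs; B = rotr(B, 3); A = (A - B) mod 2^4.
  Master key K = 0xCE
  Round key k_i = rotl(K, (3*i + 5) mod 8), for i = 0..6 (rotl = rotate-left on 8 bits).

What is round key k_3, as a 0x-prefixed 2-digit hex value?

K = 0xCE
k_0 = rotl(K, (3*0+5) mod 8) = rotl(K, 5) = 0xD9
k_1 = rotl(K, (3*1+5) mod 8) = rotl(K, 0) = 0xCE
k_2 = rotl(K, (3*2+5) mod 8) = rotl(K, 3) = 0x76
k_3 = rotl(K, (3*3+5) mod 8) = rotl(K, 6) = 0xB3

0xB3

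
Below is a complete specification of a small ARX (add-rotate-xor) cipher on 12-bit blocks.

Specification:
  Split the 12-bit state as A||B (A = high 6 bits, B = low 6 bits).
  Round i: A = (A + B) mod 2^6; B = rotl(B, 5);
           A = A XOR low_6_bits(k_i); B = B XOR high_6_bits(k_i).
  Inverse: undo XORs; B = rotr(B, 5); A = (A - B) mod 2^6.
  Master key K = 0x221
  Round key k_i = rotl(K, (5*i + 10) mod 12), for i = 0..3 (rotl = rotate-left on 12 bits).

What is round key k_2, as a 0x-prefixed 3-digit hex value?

K = 0x221
k_0 = rotl(K, (5*0+10) mod 12) = rotl(K, 10) = 0x488
k_1 = rotl(K, (5*1+10) mod 12) = rotl(K, 3) = 0x109
k_2 = rotl(K, (5*2+10) mod 12) = rotl(K, 8) = 0x122

0x122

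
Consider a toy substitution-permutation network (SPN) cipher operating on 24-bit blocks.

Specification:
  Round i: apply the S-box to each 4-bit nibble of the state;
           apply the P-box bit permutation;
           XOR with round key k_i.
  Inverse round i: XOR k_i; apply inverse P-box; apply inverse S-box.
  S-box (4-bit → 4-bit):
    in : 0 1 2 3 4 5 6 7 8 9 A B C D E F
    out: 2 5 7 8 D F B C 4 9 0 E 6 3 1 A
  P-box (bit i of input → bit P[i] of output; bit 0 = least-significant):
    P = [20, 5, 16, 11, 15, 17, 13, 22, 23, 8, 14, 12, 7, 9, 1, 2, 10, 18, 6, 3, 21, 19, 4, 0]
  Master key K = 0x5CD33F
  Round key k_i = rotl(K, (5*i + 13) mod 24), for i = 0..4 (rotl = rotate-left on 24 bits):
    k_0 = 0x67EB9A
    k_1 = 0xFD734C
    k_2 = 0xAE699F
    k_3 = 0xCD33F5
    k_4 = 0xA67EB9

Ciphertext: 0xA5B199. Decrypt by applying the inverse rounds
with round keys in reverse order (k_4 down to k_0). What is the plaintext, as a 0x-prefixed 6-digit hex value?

0xFA7238

s_0 = ciphertext = 0xA5B199
s_1 = InvRound(s_0, k_4) = 0xAE0CDB
s_2 = InvRound(s_1, k_3) = 0xE9BFBB
s_3 = InvRound(s_2, k_2) = 0xADF76C
s_4 = InvRound(s_3, k_1) = 0xAEAA9D
s_5 = InvRound(s_4, k_0) = 0xFA7238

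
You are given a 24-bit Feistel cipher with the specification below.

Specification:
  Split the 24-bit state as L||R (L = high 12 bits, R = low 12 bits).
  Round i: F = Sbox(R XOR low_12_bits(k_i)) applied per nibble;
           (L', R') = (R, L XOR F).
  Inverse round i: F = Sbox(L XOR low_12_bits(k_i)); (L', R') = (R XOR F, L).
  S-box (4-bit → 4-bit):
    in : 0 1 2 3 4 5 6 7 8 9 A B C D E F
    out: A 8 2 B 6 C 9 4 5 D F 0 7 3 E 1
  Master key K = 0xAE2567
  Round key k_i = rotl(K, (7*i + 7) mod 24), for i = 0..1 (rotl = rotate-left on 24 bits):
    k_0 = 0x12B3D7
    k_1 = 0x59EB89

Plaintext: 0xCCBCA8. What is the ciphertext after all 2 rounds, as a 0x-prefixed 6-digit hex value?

0xD8A503

s_0 = plaintext = 0xCCBCA8
s_1 = Round(s_0, k_0) = 0xCA8D8A
s_2 = Round(s_1, k_1) = 0xD8A503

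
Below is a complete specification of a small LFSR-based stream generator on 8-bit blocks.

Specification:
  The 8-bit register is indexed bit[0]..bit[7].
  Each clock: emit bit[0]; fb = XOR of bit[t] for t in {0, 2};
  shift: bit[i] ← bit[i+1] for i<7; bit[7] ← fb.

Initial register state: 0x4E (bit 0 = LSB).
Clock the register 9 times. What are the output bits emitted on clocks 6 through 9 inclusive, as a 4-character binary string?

reg_0 = 0x4E
clock 1: out=0, reg = 0xA7
clock 2: out=1, reg = 0x53
clock 3: out=1, reg = 0xA9
clock 4: out=1, reg = 0xD4
clock 5: out=0, reg = 0xEA
clock 6: out=0, reg = 0x75
clock 7: out=1, reg = 0x3A
clock 8: out=0, reg = 0x1D
clock 9: out=1, reg = 0x0E

0101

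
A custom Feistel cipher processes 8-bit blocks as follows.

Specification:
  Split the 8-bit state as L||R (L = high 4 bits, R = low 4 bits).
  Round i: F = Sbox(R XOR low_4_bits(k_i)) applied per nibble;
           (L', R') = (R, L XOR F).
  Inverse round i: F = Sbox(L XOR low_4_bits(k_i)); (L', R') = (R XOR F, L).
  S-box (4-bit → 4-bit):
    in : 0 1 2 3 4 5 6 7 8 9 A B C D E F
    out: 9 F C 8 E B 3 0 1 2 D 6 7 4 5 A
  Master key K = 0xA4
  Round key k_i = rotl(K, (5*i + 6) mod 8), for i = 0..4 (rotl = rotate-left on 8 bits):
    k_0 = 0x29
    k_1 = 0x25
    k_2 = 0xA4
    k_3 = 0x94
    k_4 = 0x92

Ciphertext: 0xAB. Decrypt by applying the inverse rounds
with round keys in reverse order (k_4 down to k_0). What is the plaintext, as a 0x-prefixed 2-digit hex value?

s_0 = ciphertext = 0xAB
s_1 = InvRound(s_0, k_4) = 0xAA
s_2 = InvRound(s_1, k_3) = 0xFA
s_3 = InvRound(s_2, k_2) = 0xCF
s_4 = InvRound(s_3, k_1) = 0xDC
s_5 = InvRound(s_4, k_0) = 0x2D

0x2D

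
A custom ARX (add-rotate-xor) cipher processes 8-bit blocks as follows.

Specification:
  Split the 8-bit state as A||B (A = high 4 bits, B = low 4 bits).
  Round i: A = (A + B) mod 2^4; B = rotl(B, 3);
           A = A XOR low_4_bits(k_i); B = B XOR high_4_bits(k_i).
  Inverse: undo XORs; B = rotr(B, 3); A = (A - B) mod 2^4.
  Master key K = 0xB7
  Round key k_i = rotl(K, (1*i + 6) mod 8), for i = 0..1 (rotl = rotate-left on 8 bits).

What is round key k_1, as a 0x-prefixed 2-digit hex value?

0xDB

K = 0xB7
k_0 = rotl(K, (1*0+6) mod 8) = rotl(K, 6) = 0xED
k_1 = rotl(K, (1*1+6) mod 8) = rotl(K, 7) = 0xDB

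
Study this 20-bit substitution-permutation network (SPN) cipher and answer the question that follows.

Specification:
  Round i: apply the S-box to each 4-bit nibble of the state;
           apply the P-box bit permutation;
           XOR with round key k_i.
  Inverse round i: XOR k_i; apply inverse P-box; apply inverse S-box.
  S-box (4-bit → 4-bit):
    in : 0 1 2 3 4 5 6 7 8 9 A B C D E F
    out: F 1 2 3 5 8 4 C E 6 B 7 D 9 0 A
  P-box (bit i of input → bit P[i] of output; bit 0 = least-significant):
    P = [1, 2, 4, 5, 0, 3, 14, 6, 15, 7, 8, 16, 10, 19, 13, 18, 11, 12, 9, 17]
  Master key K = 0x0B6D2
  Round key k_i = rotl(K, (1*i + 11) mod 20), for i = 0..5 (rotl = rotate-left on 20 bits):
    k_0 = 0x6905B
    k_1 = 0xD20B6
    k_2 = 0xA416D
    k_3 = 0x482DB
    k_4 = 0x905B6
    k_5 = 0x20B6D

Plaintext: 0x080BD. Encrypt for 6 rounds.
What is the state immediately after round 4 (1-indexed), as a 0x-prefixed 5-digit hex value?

s_0 = plaintext = 0x080BD
s_1 = Round(s_0, k_0) = 0x96BF0
s_2 = Round(s_1, k_1) = 0xD9348
s_3 = Round(s_2, k_2) = 0x0A9D8
s_4 = Round(s_3, k_3) = 0xA9D2E
s_5 = Round(s_4, k_4) = 0x2BDBE
s_6 = Round(s_5, k_5) = 0xBFF64

0xA9D2E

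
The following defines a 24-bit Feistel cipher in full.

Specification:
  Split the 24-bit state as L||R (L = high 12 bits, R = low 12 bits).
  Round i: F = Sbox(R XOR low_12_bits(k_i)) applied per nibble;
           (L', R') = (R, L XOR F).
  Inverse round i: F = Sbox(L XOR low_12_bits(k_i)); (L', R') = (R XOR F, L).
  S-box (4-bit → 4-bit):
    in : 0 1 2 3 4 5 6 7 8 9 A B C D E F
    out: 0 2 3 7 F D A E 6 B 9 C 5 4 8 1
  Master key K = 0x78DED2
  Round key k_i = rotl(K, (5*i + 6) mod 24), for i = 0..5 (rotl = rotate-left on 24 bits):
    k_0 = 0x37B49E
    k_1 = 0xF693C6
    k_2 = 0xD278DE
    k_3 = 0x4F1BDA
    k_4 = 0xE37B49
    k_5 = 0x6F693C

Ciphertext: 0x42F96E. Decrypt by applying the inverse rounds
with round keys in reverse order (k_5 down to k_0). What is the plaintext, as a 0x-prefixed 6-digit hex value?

0xEDFC34

s_0 = ciphertext = 0x42F96E
s_1 = InvRound(s_0, k_5) = 0xD4942F
s_2 = InvRound(s_1, k_4) = 0xE2FD49
s_3 = InvRound(s_2, k_3) = 0x054E2F
s_4 = InvRound(s_3, k_2) = 0x846054
s_5 = InvRound(s_4, k_1) = 0xC34846
s_6 = InvRound(s_5, k_0) = 0xEDFC34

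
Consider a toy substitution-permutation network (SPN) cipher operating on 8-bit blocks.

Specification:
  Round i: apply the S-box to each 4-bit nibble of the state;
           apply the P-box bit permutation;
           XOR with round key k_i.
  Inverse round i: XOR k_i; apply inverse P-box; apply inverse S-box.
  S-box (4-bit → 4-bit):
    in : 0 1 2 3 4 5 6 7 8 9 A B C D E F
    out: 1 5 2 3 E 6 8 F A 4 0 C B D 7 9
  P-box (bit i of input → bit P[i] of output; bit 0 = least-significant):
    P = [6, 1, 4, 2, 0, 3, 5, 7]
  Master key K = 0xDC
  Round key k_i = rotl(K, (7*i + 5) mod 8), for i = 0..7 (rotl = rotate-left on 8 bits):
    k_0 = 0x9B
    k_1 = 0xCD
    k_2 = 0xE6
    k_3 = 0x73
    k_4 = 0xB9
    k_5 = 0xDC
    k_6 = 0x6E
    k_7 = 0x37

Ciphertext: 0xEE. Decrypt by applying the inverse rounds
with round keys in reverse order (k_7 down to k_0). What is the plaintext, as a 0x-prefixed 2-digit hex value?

s_0 = ciphertext = 0xEE
s_1 = InvRound(s_0, k_7) = 0xC1
s_2 = InvRound(s_1, k_6) = 0x78
s_3 = InvRound(s_2, k_5) = 0xB6
s_4 = InvRound(s_3, k_4) = 0x38
s_5 = InvRound(s_4, k_3) = 0x33
s_6 = InvRound(s_5, k_2) = 0xFD
s_7 = InvRound(s_6, k_1) = 0x99
s_8 = InvRound(s_7, k_0) = 0xA2

0xA2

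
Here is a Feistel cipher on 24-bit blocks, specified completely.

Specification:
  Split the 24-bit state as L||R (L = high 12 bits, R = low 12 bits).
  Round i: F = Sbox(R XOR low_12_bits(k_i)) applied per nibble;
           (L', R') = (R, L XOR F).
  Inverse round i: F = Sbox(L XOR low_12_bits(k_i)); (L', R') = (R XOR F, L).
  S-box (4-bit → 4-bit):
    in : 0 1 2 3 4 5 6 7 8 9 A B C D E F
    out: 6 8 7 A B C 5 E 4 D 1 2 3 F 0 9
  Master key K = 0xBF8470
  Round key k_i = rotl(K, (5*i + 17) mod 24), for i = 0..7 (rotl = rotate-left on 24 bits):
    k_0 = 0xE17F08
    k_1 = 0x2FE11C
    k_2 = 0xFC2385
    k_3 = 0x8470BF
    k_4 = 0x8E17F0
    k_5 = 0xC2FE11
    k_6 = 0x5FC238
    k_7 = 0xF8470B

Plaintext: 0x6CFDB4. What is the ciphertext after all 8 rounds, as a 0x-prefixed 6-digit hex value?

0x2E84B4

s_0 = plaintext = 0x6CFDB4
s_1 = Round(s_0, k_0) = 0xDB41EC
s_2 = Round(s_1, k_1) = 0x1ECB22
s_3 = Round(s_2, k_2) = 0xB225F2
s_4 = Round(s_3, k_3) = 0x5F279D
s_5 = Round(s_4, k_4) = 0x79D3AD
s_6 = Round(s_5, k_5) = 0x3AD8BE
s_7 = Round(s_6, k_6) = 0x8BE2E8
s_8 = Round(s_7, k_7) = 0x2E84B4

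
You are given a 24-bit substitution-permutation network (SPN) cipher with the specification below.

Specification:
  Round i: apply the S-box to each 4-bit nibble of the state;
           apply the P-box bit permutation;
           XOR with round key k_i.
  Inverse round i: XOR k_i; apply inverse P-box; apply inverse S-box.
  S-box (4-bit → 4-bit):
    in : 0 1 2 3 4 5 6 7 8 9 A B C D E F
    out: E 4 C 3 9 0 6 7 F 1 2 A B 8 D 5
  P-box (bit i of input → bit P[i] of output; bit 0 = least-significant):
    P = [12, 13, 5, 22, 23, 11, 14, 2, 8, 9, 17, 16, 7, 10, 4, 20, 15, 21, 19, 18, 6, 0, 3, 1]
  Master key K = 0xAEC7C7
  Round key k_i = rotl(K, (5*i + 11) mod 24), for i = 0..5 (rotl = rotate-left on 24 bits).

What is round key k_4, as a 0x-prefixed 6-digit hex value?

0x63E3D7

K = 0xAEC7C7
k_0 = rotl(K, (5*0+11) mod 24) = rotl(K, 11) = 0x3E3D76
k_1 = rotl(K, (5*1+11) mod 24) = rotl(K, 16) = 0xC7AEC7
k_2 = rotl(K, (5*2+11) mod 24) = rotl(K, 21) = 0xF5D8F8
k_3 = rotl(K, (5*3+11) mod 24) = rotl(K, 2) = 0xBB1F1E
k_4 = rotl(K, (5*4+11) mod 24) = rotl(K, 7) = 0x63E3D7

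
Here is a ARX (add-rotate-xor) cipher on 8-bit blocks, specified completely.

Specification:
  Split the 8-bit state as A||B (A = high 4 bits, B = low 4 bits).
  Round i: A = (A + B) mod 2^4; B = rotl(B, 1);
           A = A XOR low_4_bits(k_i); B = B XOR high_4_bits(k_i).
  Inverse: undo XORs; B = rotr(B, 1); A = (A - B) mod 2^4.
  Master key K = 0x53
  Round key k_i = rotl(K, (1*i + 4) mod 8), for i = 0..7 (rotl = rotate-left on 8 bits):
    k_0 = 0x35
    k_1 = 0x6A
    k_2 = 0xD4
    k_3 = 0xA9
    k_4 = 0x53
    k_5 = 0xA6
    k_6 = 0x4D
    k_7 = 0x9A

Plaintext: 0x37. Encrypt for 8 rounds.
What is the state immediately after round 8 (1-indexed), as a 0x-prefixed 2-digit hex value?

s_0 = plaintext = 0x37
s_1 = Round(s_0, k_0) = 0xFD
s_2 = Round(s_1, k_1) = 0x6D
s_3 = Round(s_2, k_2) = 0x76
s_4 = Round(s_3, k_3) = 0x46
s_5 = Round(s_4, k_4) = 0x99
s_6 = Round(s_5, k_5) = 0x49
s_7 = Round(s_6, k_6) = 0x07
s_8 = Round(s_7, k_7) = 0xD7

0xD7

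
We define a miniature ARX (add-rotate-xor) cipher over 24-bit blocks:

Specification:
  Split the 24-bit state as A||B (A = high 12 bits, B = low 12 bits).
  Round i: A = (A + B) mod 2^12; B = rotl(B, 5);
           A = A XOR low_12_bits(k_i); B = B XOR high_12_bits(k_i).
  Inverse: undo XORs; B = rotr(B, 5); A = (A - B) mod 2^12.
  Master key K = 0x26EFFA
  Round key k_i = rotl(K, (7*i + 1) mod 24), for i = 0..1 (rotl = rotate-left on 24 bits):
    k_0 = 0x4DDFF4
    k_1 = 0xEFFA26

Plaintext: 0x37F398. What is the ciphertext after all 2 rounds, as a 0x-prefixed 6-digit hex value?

s_0 = plaintext = 0x37F398
s_1 = Round(s_0, k_0) = 0x8E37DA
s_2 = Round(s_1, k_1) = 0xA9B5B0

0xA9B5B0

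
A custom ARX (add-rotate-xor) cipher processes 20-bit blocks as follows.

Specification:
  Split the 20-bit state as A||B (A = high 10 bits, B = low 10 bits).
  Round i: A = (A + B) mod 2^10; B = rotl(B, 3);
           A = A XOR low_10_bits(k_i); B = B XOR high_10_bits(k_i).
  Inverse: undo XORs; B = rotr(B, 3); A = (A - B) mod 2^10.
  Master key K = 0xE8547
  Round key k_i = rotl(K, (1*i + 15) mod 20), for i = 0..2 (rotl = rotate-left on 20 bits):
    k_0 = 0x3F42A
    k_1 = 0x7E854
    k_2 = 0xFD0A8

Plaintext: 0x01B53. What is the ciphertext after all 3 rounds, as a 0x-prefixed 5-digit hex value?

0x300C1

s_0 = plaintext = 0x01B53
s_1 = Round(s_0, k_0) = 0xDCE63
s_2 = Round(s_1, k_1) = 0x60AE6
s_3 = Round(s_2, k_2) = 0x300C1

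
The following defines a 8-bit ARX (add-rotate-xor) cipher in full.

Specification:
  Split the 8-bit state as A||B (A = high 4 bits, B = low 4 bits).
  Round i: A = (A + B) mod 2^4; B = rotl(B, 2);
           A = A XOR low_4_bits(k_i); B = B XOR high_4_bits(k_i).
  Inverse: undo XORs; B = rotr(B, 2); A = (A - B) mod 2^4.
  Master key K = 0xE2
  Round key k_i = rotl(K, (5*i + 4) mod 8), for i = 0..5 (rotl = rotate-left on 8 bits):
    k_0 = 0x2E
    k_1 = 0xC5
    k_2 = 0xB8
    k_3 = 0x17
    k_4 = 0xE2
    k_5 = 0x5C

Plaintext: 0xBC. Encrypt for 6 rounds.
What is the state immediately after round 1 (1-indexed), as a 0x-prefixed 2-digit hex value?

s_0 = plaintext = 0xBC
s_1 = Round(s_0, k_0) = 0x91
s_2 = Round(s_1, k_1) = 0xF8
s_3 = Round(s_2, k_2) = 0xF9
s_4 = Round(s_3, k_3) = 0xF7
s_5 = Round(s_4, k_4) = 0x43
s_6 = Round(s_5, k_5) = 0xB9

0x91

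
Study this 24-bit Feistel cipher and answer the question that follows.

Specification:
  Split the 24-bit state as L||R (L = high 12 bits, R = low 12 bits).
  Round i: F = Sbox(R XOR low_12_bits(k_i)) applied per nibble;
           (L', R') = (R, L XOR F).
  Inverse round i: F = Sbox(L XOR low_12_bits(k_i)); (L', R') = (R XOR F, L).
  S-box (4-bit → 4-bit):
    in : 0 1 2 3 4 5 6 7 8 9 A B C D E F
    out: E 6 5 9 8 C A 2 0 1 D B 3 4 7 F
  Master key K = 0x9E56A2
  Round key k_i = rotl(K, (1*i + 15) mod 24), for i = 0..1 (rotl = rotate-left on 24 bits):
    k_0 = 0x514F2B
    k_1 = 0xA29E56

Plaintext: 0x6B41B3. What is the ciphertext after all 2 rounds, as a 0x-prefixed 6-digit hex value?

s_0 = plaintext = 0x6B41B3
s_1 = Round(s_0, k_0) = 0x1B31A4
s_2 = Round(s_1, k_1) = 0x1A4E46

0x1A4E46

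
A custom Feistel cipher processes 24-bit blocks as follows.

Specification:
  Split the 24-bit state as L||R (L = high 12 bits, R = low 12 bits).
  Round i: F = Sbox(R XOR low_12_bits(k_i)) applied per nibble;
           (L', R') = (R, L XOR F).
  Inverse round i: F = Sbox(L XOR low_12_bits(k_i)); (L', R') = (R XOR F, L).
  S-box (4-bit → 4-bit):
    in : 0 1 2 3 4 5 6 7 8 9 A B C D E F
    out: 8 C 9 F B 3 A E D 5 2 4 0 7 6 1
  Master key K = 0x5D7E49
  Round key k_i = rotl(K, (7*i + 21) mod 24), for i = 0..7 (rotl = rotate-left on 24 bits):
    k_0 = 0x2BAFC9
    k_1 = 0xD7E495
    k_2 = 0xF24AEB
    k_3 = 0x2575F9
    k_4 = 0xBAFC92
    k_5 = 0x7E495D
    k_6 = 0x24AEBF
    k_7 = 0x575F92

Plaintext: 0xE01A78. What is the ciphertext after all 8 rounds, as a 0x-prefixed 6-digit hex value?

0x8C9080

s_0 = plaintext = 0xE01A78
s_1 = Round(s_0, k_0) = 0xA78D4D
s_2 = Round(s_1, k_1) = 0xD4DF05
s_3 = Round(s_2, k_2) = 0xF05E2B
s_4 = Round(s_3, k_3) = 0xE2BB7C
s_5 = Round(s_4, k_4) = 0xB7C04D
s_6 = Round(s_5, k_5) = 0x04DEB4
s_7 = Round(s_6, k_6) = 0xEB48C9
s_8 = Round(s_7, k_7) = 0x8C9080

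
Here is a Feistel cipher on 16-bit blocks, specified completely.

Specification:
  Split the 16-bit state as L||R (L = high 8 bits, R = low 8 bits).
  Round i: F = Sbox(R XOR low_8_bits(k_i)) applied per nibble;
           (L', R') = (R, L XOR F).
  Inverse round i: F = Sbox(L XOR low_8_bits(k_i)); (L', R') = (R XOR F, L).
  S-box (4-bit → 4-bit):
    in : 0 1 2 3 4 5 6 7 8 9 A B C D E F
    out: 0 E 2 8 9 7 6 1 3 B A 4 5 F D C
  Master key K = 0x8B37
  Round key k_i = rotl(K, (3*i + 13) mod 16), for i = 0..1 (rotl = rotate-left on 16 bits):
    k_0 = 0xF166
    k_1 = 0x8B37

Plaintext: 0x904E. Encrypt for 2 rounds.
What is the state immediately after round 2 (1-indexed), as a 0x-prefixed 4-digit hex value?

s_0 = plaintext = 0x904E
s_1 = Round(s_0, k_0) = 0x4EB3
s_2 = Round(s_1, k_1) = 0xB377

0xB377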